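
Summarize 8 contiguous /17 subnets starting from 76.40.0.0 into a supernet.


Original prefix: /17
Number of subnets: 8 = 2^3
New prefix = 17 - 3 = 14
Supernet: 76.40.0.0/14


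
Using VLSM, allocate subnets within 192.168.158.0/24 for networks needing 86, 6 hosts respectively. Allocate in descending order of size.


86 hosts -> /25 (126 usable): 192.168.158.0/25
6 hosts -> /29 (6 usable): 192.168.158.128/29
Allocation: 192.168.158.0/25 (86 hosts, 126 usable); 192.168.158.128/29 (6 hosts, 6 usable)


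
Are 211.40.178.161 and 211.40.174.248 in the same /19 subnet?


Mask: 255.255.224.0
211.40.178.161 AND mask = 211.40.160.0
211.40.174.248 AND mask = 211.40.160.0
Yes, same subnet (211.40.160.0)


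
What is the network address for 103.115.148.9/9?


IP:   01100111.01110011.10010100.00001001
Mask: 11111111.10000000.00000000.00000000
AND operation:
Net:  01100111.00000000.00000000.00000000
Network: 103.0.0.0/9


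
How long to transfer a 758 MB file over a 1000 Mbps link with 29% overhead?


Effective throughput = 1000 * (1 - 29/100) = 710 Mbps
File size in Mb = 758 * 8 = 6064 Mb
Time = 6064 / 710
Time = 8.5408 seconds


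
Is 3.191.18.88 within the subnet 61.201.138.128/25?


Subnet network: 61.201.138.128
Test IP AND mask: 3.191.18.0
No, 3.191.18.88 is not in 61.201.138.128/25


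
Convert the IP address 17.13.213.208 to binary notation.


17 = 00010001
13 = 00001101
213 = 11010101
208 = 11010000
Binary: 00010001.00001101.11010101.11010000


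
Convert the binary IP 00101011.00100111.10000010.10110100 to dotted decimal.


00101011 = 43
00100111 = 39
10000010 = 130
10110100 = 180
IP: 43.39.130.180


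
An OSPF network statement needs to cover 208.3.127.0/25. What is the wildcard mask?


Subnet mask: 255.255.255.128
Wildcard = 255.255.255.255 - subnet mask
255 - 255 = 0
255 - 255 = 0
255 - 255 = 0
255 - 128 = 127
Wildcard: 0.0.0.127


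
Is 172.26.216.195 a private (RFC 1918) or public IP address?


RFC 1918 private ranges:
  10.0.0.0/8 (10.0.0.0 - 10.255.255.255)
  172.16.0.0/12 (172.16.0.0 - 172.31.255.255)
  192.168.0.0/16 (192.168.0.0 - 192.168.255.255)
Private (in 172.16.0.0/12)


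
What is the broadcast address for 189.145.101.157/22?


Network: 189.145.100.0/22
Host bits = 10
Set all host bits to 1:
Broadcast: 189.145.103.255


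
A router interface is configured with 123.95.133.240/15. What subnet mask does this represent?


/15 means 15 network bits, 17 host bits
Binary: 11111111111111100000000000000000
Mask: 255.254.0.0


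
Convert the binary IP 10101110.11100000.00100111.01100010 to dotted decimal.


10101110 = 174
11100000 = 224
00100111 = 39
01100010 = 98
IP: 174.224.39.98


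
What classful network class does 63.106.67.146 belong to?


First octet: 63
Binary: 00111111
0xxxxxxx -> Class A (1-126)
Class A, default mask 255.0.0.0 (/8)


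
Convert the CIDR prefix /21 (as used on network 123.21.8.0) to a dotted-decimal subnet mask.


/21 means 21 network bits, 11 host bits
Binary: 11111111111111111111100000000000
Mask: 255.255.248.0


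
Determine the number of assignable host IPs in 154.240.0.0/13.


Host bits = 32 - 13 = 19
Total addresses = 2^19 = 524288
Usable = total - 2 (network and broadcast)
Usable hosts: 524286


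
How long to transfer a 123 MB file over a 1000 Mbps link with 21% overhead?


Effective throughput = 1000 * (1 - 21/100) = 790 Mbps
File size in Mb = 123 * 8 = 984 Mb
Time = 984 / 790
Time = 1.2456 seconds


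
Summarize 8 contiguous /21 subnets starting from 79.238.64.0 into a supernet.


Original prefix: /21
Number of subnets: 8 = 2^3
New prefix = 21 - 3 = 18
Supernet: 79.238.64.0/18


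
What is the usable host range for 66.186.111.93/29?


Network: 66.186.111.88
Broadcast: 66.186.111.95
First usable = network + 1
Last usable = broadcast - 1
Range: 66.186.111.89 to 66.186.111.94


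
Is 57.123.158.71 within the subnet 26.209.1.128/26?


Subnet network: 26.209.1.128
Test IP AND mask: 57.123.158.64
No, 57.123.158.71 is not in 26.209.1.128/26


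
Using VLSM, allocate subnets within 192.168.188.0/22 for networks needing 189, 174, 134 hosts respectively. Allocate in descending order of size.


189 hosts -> /24 (254 usable): 192.168.188.0/24
174 hosts -> /24 (254 usable): 192.168.189.0/24
134 hosts -> /24 (254 usable): 192.168.190.0/24
Allocation: 192.168.188.0/24 (189 hosts, 254 usable); 192.168.189.0/24 (174 hosts, 254 usable); 192.168.190.0/24 (134 hosts, 254 usable)


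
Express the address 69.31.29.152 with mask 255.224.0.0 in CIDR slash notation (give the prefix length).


Binary: 11111111.11100000.00000000.00000000
Count leading 1s
Prefix: /11


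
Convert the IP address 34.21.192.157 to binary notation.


34 = 00100010
21 = 00010101
192 = 11000000
157 = 10011101
Binary: 00100010.00010101.11000000.10011101


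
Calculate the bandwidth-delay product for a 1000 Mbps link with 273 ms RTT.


BDP = bandwidth * RTT
= 1000 Mbps * 273 ms
= 1000 * 1e6 * 273 / 1000 bits
= 273000000 bits
= 34125000 bytes
= 33325.1953 KB
BDP = 273000000 bits (34125000 bytes)


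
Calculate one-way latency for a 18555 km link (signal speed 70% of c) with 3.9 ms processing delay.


Speed = 0.7 * 3e5 km/s = 210000 km/s
Propagation delay = 18555 / 210000 = 0.0884 s = 88.3571 ms
Processing delay = 3.9 ms
Total one-way latency = 92.2571 ms


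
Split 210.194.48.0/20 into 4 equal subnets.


New prefix = 20 + 2 = 22
Each subnet has 1024 addresses
  210.194.48.0/22
  210.194.52.0/22
  210.194.56.0/22
  210.194.60.0/22
Subnets: 210.194.48.0/22, 210.194.52.0/22, 210.194.56.0/22, 210.194.60.0/22


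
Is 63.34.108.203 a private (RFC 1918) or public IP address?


RFC 1918 private ranges:
  10.0.0.0/8 (10.0.0.0 - 10.255.255.255)
  172.16.0.0/12 (172.16.0.0 - 172.31.255.255)
  192.168.0.0/16 (192.168.0.0 - 192.168.255.255)
Public (not in any RFC 1918 range)


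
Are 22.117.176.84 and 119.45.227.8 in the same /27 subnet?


Mask: 255.255.255.224
22.117.176.84 AND mask = 22.117.176.64
119.45.227.8 AND mask = 119.45.227.0
No, different subnets (22.117.176.64 vs 119.45.227.0)


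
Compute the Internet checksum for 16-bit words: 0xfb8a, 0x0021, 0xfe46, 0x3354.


Sum all words (with carry folding):
+ 0xfb8a = 0xfb8a
+ 0x0021 = 0xfbab
+ 0xfe46 = 0xf9f2
+ 0x3354 = 0x2d47
One's complement: ~0x2d47
Checksum = 0xd2b8


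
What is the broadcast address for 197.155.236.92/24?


Network: 197.155.236.0/24
Host bits = 8
Set all host bits to 1:
Broadcast: 197.155.236.255


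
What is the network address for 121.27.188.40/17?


IP:   01111001.00011011.10111100.00101000
Mask: 11111111.11111111.10000000.00000000
AND operation:
Net:  01111001.00011011.10000000.00000000
Network: 121.27.128.0/17


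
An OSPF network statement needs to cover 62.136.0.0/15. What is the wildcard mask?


Subnet mask: 255.254.0.0
Wildcard = 255.255.255.255 - subnet mask
255 - 255 = 0
255 - 254 = 1
255 - 0 = 255
255 - 0 = 255
Wildcard: 0.1.255.255


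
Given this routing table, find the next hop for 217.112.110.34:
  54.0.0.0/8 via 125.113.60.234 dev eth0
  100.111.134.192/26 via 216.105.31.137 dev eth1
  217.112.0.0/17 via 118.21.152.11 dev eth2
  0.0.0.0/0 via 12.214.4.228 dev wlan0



Longest prefix match for 217.112.110.34:
  /8 54.0.0.0: no
  /26 100.111.134.192: no
  /17 217.112.0.0: MATCH
  /0 0.0.0.0: MATCH
Selected: next-hop 118.21.152.11 via eth2 (matched /17)


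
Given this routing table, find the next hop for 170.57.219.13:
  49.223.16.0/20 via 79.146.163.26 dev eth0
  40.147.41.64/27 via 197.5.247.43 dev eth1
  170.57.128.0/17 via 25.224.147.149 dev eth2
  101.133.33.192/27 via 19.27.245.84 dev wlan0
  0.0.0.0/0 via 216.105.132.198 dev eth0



Longest prefix match for 170.57.219.13:
  /20 49.223.16.0: no
  /27 40.147.41.64: no
  /17 170.57.128.0: MATCH
  /27 101.133.33.192: no
  /0 0.0.0.0: MATCH
Selected: next-hop 25.224.147.149 via eth2 (matched /17)


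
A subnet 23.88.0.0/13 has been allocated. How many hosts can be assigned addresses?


Host bits = 32 - 13 = 19
Total addresses = 2^19 = 524288
Usable = total - 2 (network and broadcast)
Usable hosts: 524286


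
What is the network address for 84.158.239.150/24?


IP:   01010100.10011110.11101111.10010110
Mask: 11111111.11111111.11111111.00000000
AND operation:
Net:  01010100.10011110.11101111.00000000
Network: 84.158.239.0/24


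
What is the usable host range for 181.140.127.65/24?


Network: 181.140.127.0
Broadcast: 181.140.127.255
First usable = network + 1
Last usable = broadcast - 1
Range: 181.140.127.1 to 181.140.127.254


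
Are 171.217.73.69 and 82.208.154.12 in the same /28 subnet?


Mask: 255.255.255.240
171.217.73.69 AND mask = 171.217.73.64
82.208.154.12 AND mask = 82.208.154.0
No, different subnets (171.217.73.64 vs 82.208.154.0)


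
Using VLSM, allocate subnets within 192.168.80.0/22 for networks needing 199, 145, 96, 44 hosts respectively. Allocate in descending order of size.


199 hosts -> /24 (254 usable): 192.168.80.0/24
145 hosts -> /24 (254 usable): 192.168.81.0/24
96 hosts -> /25 (126 usable): 192.168.82.0/25
44 hosts -> /26 (62 usable): 192.168.82.128/26
Allocation: 192.168.80.0/24 (199 hosts, 254 usable); 192.168.81.0/24 (145 hosts, 254 usable); 192.168.82.0/25 (96 hosts, 126 usable); 192.168.82.128/26 (44 hosts, 62 usable)


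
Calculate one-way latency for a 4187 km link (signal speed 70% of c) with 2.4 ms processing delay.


Speed = 0.7 * 3e5 km/s = 210000 km/s
Propagation delay = 4187 / 210000 = 0.0199 s = 19.9381 ms
Processing delay = 2.4 ms
Total one-way latency = 22.3381 ms


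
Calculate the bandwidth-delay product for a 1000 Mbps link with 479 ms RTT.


BDP = bandwidth * RTT
= 1000 Mbps * 479 ms
= 1000 * 1e6 * 479 / 1000 bits
= 479000000 bits
= 59875000 bytes
= 58471.6797 KB
BDP = 479000000 bits (59875000 bytes)


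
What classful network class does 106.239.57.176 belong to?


First octet: 106
Binary: 01101010
0xxxxxxx -> Class A (1-126)
Class A, default mask 255.0.0.0 (/8)


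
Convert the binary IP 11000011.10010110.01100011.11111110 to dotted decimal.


11000011 = 195
10010110 = 150
01100011 = 99
11111110 = 254
IP: 195.150.99.254


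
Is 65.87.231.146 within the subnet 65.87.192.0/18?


Subnet network: 65.87.192.0
Test IP AND mask: 65.87.192.0
Yes, 65.87.231.146 is in 65.87.192.0/18


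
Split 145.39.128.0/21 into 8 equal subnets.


New prefix = 21 + 3 = 24
Each subnet has 256 addresses
  145.39.128.0/24
  145.39.129.0/24
  145.39.130.0/24
  145.39.131.0/24
  145.39.132.0/24
  145.39.133.0/24
  145.39.134.0/24
  145.39.135.0/24
Subnets: 145.39.128.0/24, 145.39.129.0/24, 145.39.130.0/24, 145.39.131.0/24, 145.39.132.0/24, 145.39.133.0/24, 145.39.134.0/24, 145.39.135.0/24


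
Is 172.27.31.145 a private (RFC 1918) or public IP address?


RFC 1918 private ranges:
  10.0.0.0/8 (10.0.0.0 - 10.255.255.255)
  172.16.0.0/12 (172.16.0.0 - 172.31.255.255)
  192.168.0.0/16 (192.168.0.0 - 192.168.255.255)
Private (in 172.16.0.0/12)


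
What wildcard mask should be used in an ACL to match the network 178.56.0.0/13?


Subnet mask: 255.248.0.0
Wildcard = 255.255.255.255 - subnet mask
255 - 255 = 0
255 - 248 = 7
255 - 0 = 255
255 - 0 = 255
Wildcard: 0.7.255.255


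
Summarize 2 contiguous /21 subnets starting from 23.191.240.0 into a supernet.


Original prefix: /21
Number of subnets: 2 = 2^1
New prefix = 21 - 1 = 20
Supernet: 23.191.240.0/20


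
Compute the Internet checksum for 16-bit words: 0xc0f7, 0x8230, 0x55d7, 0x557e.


Sum all words (with carry folding):
+ 0xc0f7 = 0xc0f7
+ 0x8230 = 0x4328
+ 0x55d7 = 0x98ff
+ 0x557e = 0xee7d
One's complement: ~0xee7d
Checksum = 0x1182


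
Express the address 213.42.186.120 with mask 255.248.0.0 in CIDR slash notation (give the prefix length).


Binary: 11111111.11111000.00000000.00000000
Count leading 1s
Prefix: /13


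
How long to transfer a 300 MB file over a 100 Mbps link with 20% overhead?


Effective throughput = 100 * (1 - 20/100) = 80 Mbps
File size in Mb = 300 * 8 = 2400 Mb
Time = 2400 / 80
Time = 30 seconds


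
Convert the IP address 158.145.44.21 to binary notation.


158 = 10011110
145 = 10010001
44 = 00101100
21 = 00010101
Binary: 10011110.10010001.00101100.00010101


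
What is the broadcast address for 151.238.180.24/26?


Network: 151.238.180.0/26
Host bits = 6
Set all host bits to 1:
Broadcast: 151.238.180.63


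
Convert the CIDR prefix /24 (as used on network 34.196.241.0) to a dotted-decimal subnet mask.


/24 means 24 network bits, 8 host bits
Binary: 11111111111111111111111100000000
Mask: 255.255.255.0


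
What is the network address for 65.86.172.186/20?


IP:   01000001.01010110.10101100.10111010
Mask: 11111111.11111111.11110000.00000000
AND operation:
Net:  01000001.01010110.10100000.00000000
Network: 65.86.160.0/20


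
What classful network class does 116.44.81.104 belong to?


First octet: 116
Binary: 01110100
0xxxxxxx -> Class A (1-126)
Class A, default mask 255.0.0.0 (/8)


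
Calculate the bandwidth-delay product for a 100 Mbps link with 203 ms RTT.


BDP = bandwidth * RTT
= 100 Mbps * 203 ms
= 100 * 1e6 * 203 / 1000 bits
= 20300000 bits
= 2537500 bytes
= 2478.0273 KB
BDP = 20300000 bits (2537500 bytes)


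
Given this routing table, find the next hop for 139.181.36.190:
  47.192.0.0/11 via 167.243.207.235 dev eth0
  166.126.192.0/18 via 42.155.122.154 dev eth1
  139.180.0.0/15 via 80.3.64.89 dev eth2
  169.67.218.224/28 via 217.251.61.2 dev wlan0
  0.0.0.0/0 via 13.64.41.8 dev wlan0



Longest prefix match for 139.181.36.190:
  /11 47.192.0.0: no
  /18 166.126.192.0: no
  /15 139.180.0.0: MATCH
  /28 169.67.218.224: no
  /0 0.0.0.0: MATCH
Selected: next-hop 80.3.64.89 via eth2 (matched /15)


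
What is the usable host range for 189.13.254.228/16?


Network: 189.13.0.0
Broadcast: 189.13.255.255
First usable = network + 1
Last usable = broadcast - 1
Range: 189.13.0.1 to 189.13.255.254


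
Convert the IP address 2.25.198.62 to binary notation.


2 = 00000010
25 = 00011001
198 = 11000110
62 = 00111110
Binary: 00000010.00011001.11000110.00111110


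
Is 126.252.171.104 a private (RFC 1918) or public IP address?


RFC 1918 private ranges:
  10.0.0.0/8 (10.0.0.0 - 10.255.255.255)
  172.16.0.0/12 (172.16.0.0 - 172.31.255.255)
  192.168.0.0/16 (192.168.0.0 - 192.168.255.255)
Public (not in any RFC 1918 range)


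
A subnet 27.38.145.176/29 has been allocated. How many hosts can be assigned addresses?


Host bits = 32 - 29 = 3
Total addresses = 2^3 = 8
Usable = total - 2 (network and broadcast)
Usable hosts: 6


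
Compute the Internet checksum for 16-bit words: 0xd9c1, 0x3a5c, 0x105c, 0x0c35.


Sum all words (with carry folding):
+ 0xd9c1 = 0xd9c1
+ 0x3a5c = 0x141e
+ 0x105c = 0x247a
+ 0x0c35 = 0x30af
One's complement: ~0x30af
Checksum = 0xcf50


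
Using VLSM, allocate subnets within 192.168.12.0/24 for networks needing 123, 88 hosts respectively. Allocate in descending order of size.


123 hosts -> /25 (126 usable): 192.168.12.0/25
88 hosts -> /25 (126 usable): 192.168.12.128/25
Allocation: 192.168.12.0/25 (123 hosts, 126 usable); 192.168.12.128/25 (88 hosts, 126 usable)


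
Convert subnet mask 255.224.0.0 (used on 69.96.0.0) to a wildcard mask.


Subnet mask: 255.224.0.0
Wildcard = 255.255.255.255 - subnet mask
255 - 255 = 0
255 - 224 = 31
255 - 0 = 255
255 - 0 = 255
Wildcard: 0.31.255.255


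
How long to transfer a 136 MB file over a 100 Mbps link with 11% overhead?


Effective throughput = 100 * (1 - 11/100) = 89 Mbps
File size in Mb = 136 * 8 = 1088 Mb
Time = 1088 / 89
Time = 12.2247 seconds


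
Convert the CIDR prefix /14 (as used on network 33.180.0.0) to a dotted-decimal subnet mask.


/14 means 14 network bits, 18 host bits
Binary: 11111111111111000000000000000000
Mask: 255.252.0.0


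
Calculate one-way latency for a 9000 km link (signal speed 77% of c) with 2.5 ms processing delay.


Speed = 0.77 * 3e5 km/s = 231000 km/s
Propagation delay = 9000 / 231000 = 0.039 s = 38.961 ms
Processing delay = 2.5 ms
Total one-way latency = 41.461 ms


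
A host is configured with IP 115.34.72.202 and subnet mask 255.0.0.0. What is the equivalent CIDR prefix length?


Binary: 11111111.00000000.00000000.00000000
Count leading 1s
Prefix: /8


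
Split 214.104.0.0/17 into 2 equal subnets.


New prefix = 17 + 1 = 18
Each subnet has 16384 addresses
  214.104.0.0/18
  214.104.64.0/18
Subnets: 214.104.0.0/18, 214.104.64.0/18


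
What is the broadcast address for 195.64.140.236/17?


Network: 195.64.128.0/17
Host bits = 15
Set all host bits to 1:
Broadcast: 195.64.255.255


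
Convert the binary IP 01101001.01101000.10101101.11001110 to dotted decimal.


01101001 = 105
01101000 = 104
10101101 = 173
11001110 = 206
IP: 105.104.173.206


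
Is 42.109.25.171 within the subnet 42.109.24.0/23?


Subnet network: 42.109.24.0
Test IP AND mask: 42.109.24.0
Yes, 42.109.25.171 is in 42.109.24.0/23


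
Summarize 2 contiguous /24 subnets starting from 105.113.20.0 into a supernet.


Original prefix: /24
Number of subnets: 2 = 2^1
New prefix = 24 - 1 = 23
Supernet: 105.113.20.0/23


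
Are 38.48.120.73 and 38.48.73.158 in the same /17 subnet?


Mask: 255.255.128.0
38.48.120.73 AND mask = 38.48.0.0
38.48.73.158 AND mask = 38.48.0.0
Yes, same subnet (38.48.0.0)


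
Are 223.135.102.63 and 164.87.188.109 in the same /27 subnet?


Mask: 255.255.255.224
223.135.102.63 AND mask = 223.135.102.32
164.87.188.109 AND mask = 164.87.188.96
No, different subnets (223.135.102.32 vs 164.87.188.96)


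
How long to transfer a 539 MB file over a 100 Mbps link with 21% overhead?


Effective throughput = 100 * (1 - 21/100) = 79 Mbps
File size in Mb = 539 * 8 = 4312 Mb
Time = 4312 / 79
Time = 54.5823 seconds


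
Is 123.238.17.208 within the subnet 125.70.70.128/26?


Subnet network: 125.70.70.128
Test IP AND mask: 123.238.17.192
No, 123.238.17.208 is not in 125.70.70.128/26


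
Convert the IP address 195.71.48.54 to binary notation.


195 = 11000011
71 = 01000111
48 = 00110000
54 = 00110110
Binary: 11000011.01000111.00110000.00110110


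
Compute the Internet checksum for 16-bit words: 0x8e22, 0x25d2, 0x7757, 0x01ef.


Sum all words (with carry folding):
+ 0x8e22 = 0x8e22
+ 0x25d2 = 0xb3f4
+ 0x7757 = 0x2b4c
+ 0x01ef = 0x2d3b
One's complement: ~0x2d3b
Checksum = 0xd2c4


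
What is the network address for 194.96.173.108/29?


IP:   11000010.01100000.10101101.01101100
Mask: 11111111.11111111.11111111.11111000
AND operation:
Net:  11000010.01100000.10101101.01101000
Network: 194.96.173.104/29


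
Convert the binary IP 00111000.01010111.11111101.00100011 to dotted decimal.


00111000 = 56
01010111 = 87
11111101 = 253
00100011 = 35
IP: 56.87.253.35


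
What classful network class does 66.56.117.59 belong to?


First octet: 66
Binary: 01000010
0xxxxxxx -> Class A (1-126)
Class A, default mask 255.0.0.0 (/8)


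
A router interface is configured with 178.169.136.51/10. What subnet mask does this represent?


/10 means 10 network bits, 22 host bits
Binary: 11111111110000000000000000000000
Mask: 255.192.0.0


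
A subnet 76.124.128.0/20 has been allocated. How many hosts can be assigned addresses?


Host bits = 32 - 20 = 12
Total addresses = 2^12 = 4096
Usable = total - 2 (network and broadcast)
Usable hosts: 4094


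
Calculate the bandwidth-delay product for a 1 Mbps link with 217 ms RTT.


BDP = bandwidth * RTT
= 1 Mbps * 217 ms
= 1 * 1e6 * 217 / 1000 bits
= 217000 bits
= 27125 bytes
= 26.4893 KB
BDP = 217000 bits (27125 bytes)


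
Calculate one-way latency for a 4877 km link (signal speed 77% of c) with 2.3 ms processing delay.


Speed = 0.77 * 3e5 km/s = 231000 km/s
Propagation delay = 4877 / 231000 = 0.0211 s = 21.1126 ms
Processing delay = 2.3 ms
Total one-way latency = 23.4126 ms


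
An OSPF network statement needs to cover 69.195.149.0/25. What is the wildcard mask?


Subnet mask: 255.255.255.128
Wildcard = 255.255.255.255 - subnet mask
255 - 255 = 0
255 - 255 = 0
255 - 255 = 0
255 - 128 = 127
Wildcard: 0.0.0.127


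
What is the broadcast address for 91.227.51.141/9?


Network: 91.128.0.0/9
Host bits = 23
Set all host bits to 1:
Broadcast: 91.255.255.255


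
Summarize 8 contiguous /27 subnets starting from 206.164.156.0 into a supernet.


Original prefix: /27
Number of subnets: 8 = 2^3
New prefix = 27 - 3 = 24
Supernet: 206.164.156.0/24


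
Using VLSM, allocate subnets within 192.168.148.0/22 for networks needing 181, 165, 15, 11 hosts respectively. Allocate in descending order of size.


181 hosts -> /24 (254 usable): 192.168.148.0/24
165 hosts -> /24 (254 usable): 192.168.149.0/24
15 hosts -> /27 (30 usable): 192.168.150.0/27
11 hosts -> /28 (14 usable): 192.168.150.32/28
Allocation: 192.168.148.0/24 (181 hosts, 254 usable); 192.168.149.0/24 (165 hosts, 254 usable); 192.168.150.0/27 (15 hosts, 30 usable); 192.168.150.32/28 (11 hosts, 14 usable)


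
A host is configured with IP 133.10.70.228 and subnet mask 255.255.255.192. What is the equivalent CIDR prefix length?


Binary: 11111111.11111111.11111111.11000000
Count leading 1s
Prefix: /26


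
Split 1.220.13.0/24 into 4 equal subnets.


New prefix = 24 + 2 = 26
Each subnet has 64 addresses
  1.220.13.0/26
  1.220.13.64/26
  1.220.13.128/26
  1.220.13.192/26
Subnets: 1.220.13.0/26, 1.220.13.64/26, 1.220.13.128/26, 1.220.13.192/26


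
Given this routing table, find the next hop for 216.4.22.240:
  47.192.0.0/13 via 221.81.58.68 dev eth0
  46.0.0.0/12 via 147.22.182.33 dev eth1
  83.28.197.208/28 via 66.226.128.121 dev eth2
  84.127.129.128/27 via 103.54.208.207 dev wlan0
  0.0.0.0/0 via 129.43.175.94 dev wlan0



Longest prefix match for 216.4.22.240:
  /13 47.192.0.0: no
  /12 46.0.0.0: no
  /28 83.28.197.208: no
  /27 84.127.129.128: no
  /0 0.0.0.0: MATCH
Selected: next-hop 129.43.175.94 via wlan0 (matched /0)


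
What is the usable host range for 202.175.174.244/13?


Network: 202.168.0.0
Broadcast: 202.175.255.255
First usable = network + 1
Last usable = broadcast - 1
Range: 202.168.0.1 to 202.175.255.254


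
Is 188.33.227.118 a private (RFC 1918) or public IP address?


RFC 1918 private ranges:
  10.0.0.0/8 (10.0.0.0 - 10.255.255.255)
  172.16.0.0/12 (172.16.0.0 - 172.31.255.255)
  192.168.0.0/16 (192.168.0.0 - 192.168.255.255)
Public (not in any RFC 1918 range)


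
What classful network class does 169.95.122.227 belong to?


First octet: 169
Binary: 10101001
10xxxxxx -> Class B (128-191)
Class B, default mask 255.255.0.0 (/16)


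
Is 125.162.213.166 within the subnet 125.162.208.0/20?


Subnet network: 125.162.208.0
Test IP AND mask: 125.162.208.0
Yes, 125.162.213.166 is in 125.162.208.0/20


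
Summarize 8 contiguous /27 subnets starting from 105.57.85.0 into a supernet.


Original prefix: /27
Number of subnets: 8 = 2^3
New prefix = 27 - 3 = 24
Supernet: 105.57.85.0/24


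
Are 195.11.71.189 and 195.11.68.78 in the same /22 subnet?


Mask: 255.255.252.0
195.11.71.189 AND mask = 195.11.68.0
195.11.68.78 AND mask = 195.11.68.0
Yes, same subnet (195.11.68.0)


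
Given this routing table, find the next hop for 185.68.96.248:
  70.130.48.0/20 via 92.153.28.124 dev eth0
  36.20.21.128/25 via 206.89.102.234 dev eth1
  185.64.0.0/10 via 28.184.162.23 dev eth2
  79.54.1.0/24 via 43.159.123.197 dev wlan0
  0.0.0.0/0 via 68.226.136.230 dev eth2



Longest prefix match for 185.68.96.248:
  /20 70.130.48.0: no
  /25 36.20.21.128: no
  /10 185.64.0.0: MATCH
  /24 79.54.1.0: no
  /0 0.0.0.0: MATCH
Selected: next-hop 28.184.162.23 via eth2 (matched /10)


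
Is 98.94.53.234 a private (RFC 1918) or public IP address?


RFC 1918 private ranges:
  10.0.0.0/8 (10.0.0.0 - 10.255.255.255)
  172.16.0.0/12 (172.16.0.0 - 172.31.255.255)
  192.168.0.0/16 (192.168.0.0 - 192.168.255.255)
Public (not in any RFC 1918 range)


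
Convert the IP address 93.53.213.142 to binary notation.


93 = 01011101
53 = 00110101
213 = 11010101
142 = 10001110
Binary: 01011101.00110101.11010101.10001110


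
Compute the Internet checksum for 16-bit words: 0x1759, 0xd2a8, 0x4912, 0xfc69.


Sum all words (with carry folding):
+ 0x1759 = 0x1759
+ 0xd2a8 = 0xea01
+ 0x4912 = 0x3314
+ 0xfc69 = 0x2f7e
One's complement: ~0x2f7e
Checksum = 0xd081


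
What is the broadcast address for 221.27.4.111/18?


Network: 221.27.0.0/18
Host bits = 14
Set all host bits to 1:
Broadcast: 221.27.63.255


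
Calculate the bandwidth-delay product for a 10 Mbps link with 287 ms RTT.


BDP = bandwidth * RTT
= 10 Mbps * 287 ms
= 10 * 1e6 * 287 / 1000 bits
= 2870000 bits
= 358750 bytes
= 350.3418 KB
BDP = 2870000 bits (358750 bytes)


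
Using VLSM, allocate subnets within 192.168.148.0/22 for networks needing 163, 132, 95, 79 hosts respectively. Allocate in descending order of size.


163 hosts -> /24 (254 usable): 192.168.148.0/24
132 hosts -> /24 (254 usable): 192.168.149.0/24
95 hosts -> /25 (126 usable): 192.168.150.0/25
79 hosts -> /25 (126 usable): 192.168.150.128/25
Allocation: 192.168.148.0/24 (163 hosts, 254 usable); 192.168.149.0/24 (132 hosts, 254 usable); 192.168.150.0/25 (95 hosts, 126 usable); 192.168.150.128/25 (79 hosts, 126 usable)


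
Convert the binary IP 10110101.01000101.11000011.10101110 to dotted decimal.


10110101 = 181
01000101 = 69
11000011 = 195
10101110 = 174
IP: 181.69.195.174


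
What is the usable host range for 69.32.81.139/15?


Network: 69.32.0.0
Broadcast: 69.33.255.255
First usable = network + 1
Last usable = broadcast - 1
Range: 69.32.0.1 to 69.33.255.254


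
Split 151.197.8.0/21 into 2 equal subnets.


New prefix = 21 + 1 = 22
Each subnet has 1024 addresses
  151.197.8.0/22
  151.197.12.0/22
Subnets: 151.197.8.0/22, 151.197.12.0/22


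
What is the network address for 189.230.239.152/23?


IP:   10111101.11100110.11101111.10011000
Mask: 11111111.11111111.11111110.00000000
AND operation:
Net:  10111101.11100110.11101110.00000000
Network: 189.230.238.0/23


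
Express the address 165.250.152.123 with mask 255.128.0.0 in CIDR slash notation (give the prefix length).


Binary: 11111111.10000000.00000000.00000000
Count leading 1s
Prefix: /9


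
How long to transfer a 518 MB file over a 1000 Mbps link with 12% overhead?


Effective throughput = 1000 * (1 - 12/100) = 880 Mbps
File size in Mb = 518 * 8 = 4144 Mb
Time = 4144 / 880
Time = 4.7091 seconds


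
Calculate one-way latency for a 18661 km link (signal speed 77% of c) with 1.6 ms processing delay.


Speed = 0.77 * 3e5 km/s = 231000 km/s
Propagation delay = 18661 / 231000 = 0.0808 s = 80.7835 ms
Processing delay = 1.6 ms
Total one-way latency = 82.3835 ms


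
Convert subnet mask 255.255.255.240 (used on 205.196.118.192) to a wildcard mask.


Subnet mask: 255.255.255.240
Wildcard = 255.255.255.255 - subnet mask
255 - 255 = 0
255 - 255 = 0
255 - 255 = 0
255 - 240 = 15
Wildcard: 0.0.0.15


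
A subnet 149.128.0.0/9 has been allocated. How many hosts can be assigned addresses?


Host bits = 32 - 9 = 23
Total addresses = 2^23 = 8388608
Usable = total - 2 (network and broadcast)
Usable hosts: 8388606


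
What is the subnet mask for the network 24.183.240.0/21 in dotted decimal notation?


/21 means 21 network bits, 11 host bits
Binary: 11111111111111111111100000000000
Mask: 255.255.248.0


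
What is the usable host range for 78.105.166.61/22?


Network: 78.105.164.0
Broadcast: 78.105.167.255
First usable = network + 1
Last usable = broadcast - 1
Range: 78.105.164.1 to 78.105.167.254


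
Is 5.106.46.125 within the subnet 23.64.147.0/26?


Subnet network: 23.64.147.0
Test IP AND mask: 5.106.46.64
No, 5.106.46.125 is not in 23.64.147.0/26


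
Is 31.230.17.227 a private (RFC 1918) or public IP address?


RFC 1918 private ranges:
  10.0.0.0/8 (10.0.0.0 - 10.255.255.255)
  172.16.0.0/12 (172.16.0.0 - 172.31.255.255)
  192.168.0.0/16 (192.168.0.0 - 192.168.255.255)
Public (not in any RFC 1918 range)


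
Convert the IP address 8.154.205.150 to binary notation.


8 = 00001000
154 = 10011010
205 = 11001101
150 = 10010110
Binary: 00001000.10011010.11001101.10010110


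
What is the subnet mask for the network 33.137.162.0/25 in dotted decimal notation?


/25 means 25 network bits, 7 host bits
Binary: 11111111111111111111111110000000
Mask: 255.255.255.128


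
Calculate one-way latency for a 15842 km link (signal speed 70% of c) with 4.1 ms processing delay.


Speed = 0.7 * 3e5 km/s = 210000 km/s
Propagation delay = 15842 / 210000 = 0.0754 s = 75.4381 ms
Processing delay = 4.1 ms
Total one-way latency = 79.5381 ms


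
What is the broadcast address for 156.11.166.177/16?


Network: 156.11.0.0/16
Host bits = 16
Set all host bits to 1:
Broadcast: 156.11.255.255


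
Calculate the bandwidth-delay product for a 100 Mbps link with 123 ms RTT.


BDP = bandwidth * RTT
= 100 Mbps * 123 ms
= 100 * 1e6 * 123 / 1000 bits
= 12300000 bits
= 1537500 bytes
= 1501.4648 KB
BDP = 12300000 bits (1537500 bytes)


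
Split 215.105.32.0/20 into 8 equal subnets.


New prefix = 20 + 3 = 23
Each subnet has 512 addresses
  215.105.32.0/23
  215.105.34.0/23
  215.105.36.0/23
  215.105.38.0/23
  215.105.40.0/23
  215.105.42.0/23
  215.105.44.0/23
  215.105.46.0/23
Subnets: 215.105.32.0/23, 215.105.34.0/23, 215.105.36.0/23, 215.105.38.0/23, 215.105.40.0/23, 215.105.42.0/23, 215.105.44.0/23, 215.105.46.0/23


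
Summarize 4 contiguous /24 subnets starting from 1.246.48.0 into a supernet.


Original prefix: /24
Number of subnets: 4 = 2^2
New prefix = 24 - 2 = 22
Supernet: 1.246.48.0/22


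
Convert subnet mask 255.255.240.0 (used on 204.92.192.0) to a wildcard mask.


Subnet mask: 255.255.240.0
Wildcard = 255.255.255.255 - subnet mask
255 - 255 = 0
255 - 255 = 0
255 - 240 = 15
255 - 0 = 255
Wildcard: 0.0.15.255


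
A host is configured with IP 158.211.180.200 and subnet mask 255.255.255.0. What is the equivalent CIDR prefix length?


Binary: 11111111.11111111.11111111.00000000
Count leading 1s
Prefix: /24


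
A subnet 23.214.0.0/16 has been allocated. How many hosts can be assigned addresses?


Host bits = 32 - 16 = 16
Total addresses = 2^16 = 65536
Usable = total - 2 (network and broadcast)
Usable hosts: 65534


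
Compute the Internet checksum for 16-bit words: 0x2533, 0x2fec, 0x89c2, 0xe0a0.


Sum all words (with carry folding):
+ 0x2533 = 0x2533
+ 0x2fec = 0x551f
+ 0x89c2 = 0xdee1
+ 0xe0a0 = 0xbf82
One's complement: ~0xbf82
Checksum = 0x407d


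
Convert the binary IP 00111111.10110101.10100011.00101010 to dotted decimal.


00111111 = 63
10110101 = 181
10100011 = 163
00101010 = 42
IP: 63.181.163.42


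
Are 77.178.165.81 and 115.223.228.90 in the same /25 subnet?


Mask: 255.255.255.128
77.178.165.81 AND mask = 77.178.165.0
115.223.228.90 AND mask = 115.223.228.0
No, different subnets (77.178.165.0 vs 115.223.228.0)


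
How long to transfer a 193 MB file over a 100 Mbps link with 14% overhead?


Effective throughput = 100 * (1 - 14/100) = 86 Mbps
File size in Mb = 193 * 8 = 1544 Mb
Time = 1544 / 86
Time = 17.9535 seconds


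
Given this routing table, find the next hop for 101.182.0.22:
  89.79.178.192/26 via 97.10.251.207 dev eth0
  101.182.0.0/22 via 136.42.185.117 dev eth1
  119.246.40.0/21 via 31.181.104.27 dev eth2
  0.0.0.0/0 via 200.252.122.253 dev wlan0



Longest prefix match for 101.182.0.22:
  /26 89.79.178.192: no
  /22 101.182.0.0: MATCH
  /21 119.246.40.0: no
  /0 0.0.0.0: MATCH
Selected: next-hop 136.42.185.117 via eth1 (matched /22)


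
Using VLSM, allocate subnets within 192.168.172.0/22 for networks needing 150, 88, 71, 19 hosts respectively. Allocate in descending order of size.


150 hosts -> /24 (254 usable): 192.168.172.0/24
88 hosts -> /25 (126 usable): 192.168.173.0/25
71 hosts -> /25 (126 usable): 192.168.173.128/25
19 hosts -> /27 (30 usable): 192.168.174.0/27
Allocation: 192.168.172.0/24 (150 hosts, 254 usable); 192.168.173.0/25 (88 hosts, 126 usable); 192.168.173.128/25 (71 hosts, 126 usable); 192.168.174.0/27 (19 hosts, 30 usable)


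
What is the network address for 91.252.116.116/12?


IP:   01011011.11111100.01110100.01110100
Mask: 11111111.11110000.00000000.00000000
AND operation:
Net:  01011011.11110000.00000000.00000000
Network: 91.240.0.0/12


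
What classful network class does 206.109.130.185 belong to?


First octet: 206
Binary: 11001110
110xxxxx -> Class C (192-223)
Class C, default mask 255.255.255.0 (/24)


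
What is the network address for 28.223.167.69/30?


IP:   00011100.11011111.10100111.01000101
Mask: 11111111.11111111.11111111.11111100
AND operation:
Net:  00011100.11011111.10100111.01000100
Network: 28.223.167.68/30


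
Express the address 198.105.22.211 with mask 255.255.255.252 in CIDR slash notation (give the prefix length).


Binary: 11111111.11111111.11111111.11111100
Count leading 1s
Prefix: /30


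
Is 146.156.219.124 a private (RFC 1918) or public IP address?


RFC 1918 private ranges:
  10.0.0.0/8 (10.0.0.0 - 10.255.255.255)
  172.16.0.0/12 (172.16.0.0 - 172.31.255.255)
  192.168.0.0/16 (192.168.0.0 - 192.168.255.255)
Public (not in any RFC 1918 range)


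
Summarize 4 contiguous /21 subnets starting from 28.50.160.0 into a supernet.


Original prefix: /21
Number of subnets: 4 = 2^2
New prefix = 21 - 2 = 19
Supernet: 28.50.160.0/19


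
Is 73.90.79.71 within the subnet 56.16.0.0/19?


Subnet network: 56.16.0.0
Test IP AND mask: 73.90.64.0
No, 73.90.79.71 is not in 56.16.0.0/19


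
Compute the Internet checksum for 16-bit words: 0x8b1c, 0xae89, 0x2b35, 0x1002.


Sum all words (with carry folding):
+ 0x8b1c = 0x8b1c
+ 0xae89 = 0x39a6
+ 0x2b35 = 0x64db
+ 0x1002 = 0x74dd
One's complement: ~0x74dd
Checksum = 0x8b22


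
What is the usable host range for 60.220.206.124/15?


Network: 60.220.0.0
Broadcast: 60.221.255.255
First usable = network + 1
Last usable = broadcast - 1
Range: 60.220.0.1 to 60.221.255.254


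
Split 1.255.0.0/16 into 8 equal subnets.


New prefix = 16 + 3 = 19
Each subnet has 8192 addresses
  1.255.0.0/19
  1.255.32.0/19
  1.255.64.0/19
  1.255.96.0/19
  1.255.128.0/19
  1.255.160.0/19
  1.255.192.0/19
  1.255.224.0/19
Subnets: 1.255.0.0/19, 1.255.32.0/19, 1.255.64.0/19, 1.255.96.0/19, 1.255.128.0/19, 1.255.160.0/19, 1.255.192.0/19, 1.255.224.0/19


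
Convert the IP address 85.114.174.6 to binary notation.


85 = 01010101
114 = 01110010
174 = 10101110
6 = 00000110
Binary: 01010101.01110010.10101110.00000110


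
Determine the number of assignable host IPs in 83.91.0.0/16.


Host bits = 32 - 16 = 16
Total addresses = 2^16 = 65536
Usable = total - 2 (network and broadcast)
Usable hosts: 65534


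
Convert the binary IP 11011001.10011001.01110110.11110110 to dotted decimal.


11011001 = 217
10011001 = 153
01110110 = 118
11110110 = 246
IP: 217.153.118.246


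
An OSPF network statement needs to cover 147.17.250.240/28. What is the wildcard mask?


Subnet mask: 255.255.255.240
Wildcard = 255.255.255.255 - subnet mask
255 - 255 = 0
255 - 255 = 0
255 - 255 = 0
255 - 240 = 15
Wildcard: 0.0.0.15


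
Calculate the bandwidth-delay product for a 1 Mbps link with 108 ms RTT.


BDP = bandwidth * RTT
= 1 Mbps * 108 ms
= 1 * 1e6 * 108 / 1000 bits
= 108000 bits
= 13500 bytes
= 13.1836 KB
BDP = 108000 bits (13500 bytes)


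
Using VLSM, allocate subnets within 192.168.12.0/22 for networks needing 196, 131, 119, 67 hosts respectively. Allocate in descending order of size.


196 hosts -> /24 (254 usable): 192.168.12.0/24
131 hosts -> /24 (254 usable): 192.168.13.0/24
119 hosts -> /25 (126 usable): 192.168.14.0/25
67 hosts -> /25 (126 usable): 192.168.14.128/25
Allocation: 192.168.12.0/24 (196 hosts, 254 usable); 192.168.13.0/24 (131 hosts, 254 usable); 192.168.14.0/25 (119 hosts, 126 usable); 192.168.14.128/25 (67 hosts, 126 usable)


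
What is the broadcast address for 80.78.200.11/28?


Network: 80.78.200.0/28
Host bits = 4
Set all host bits to 1:
Broadcast: 80.78.200.15


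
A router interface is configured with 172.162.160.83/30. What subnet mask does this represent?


/30 means 30 network bits, 2 host bits
Binary: 11111111111111111111111111111100
Mask: 255.255.255.252


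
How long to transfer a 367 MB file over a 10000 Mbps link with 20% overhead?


Effective throughput = 10000 * (1 - 20/100) = 8000 Mbps
File size in Mb = 367 * 8 = 2936 Mb
Time = 2936 / 8000
Time = 0.367 seconds


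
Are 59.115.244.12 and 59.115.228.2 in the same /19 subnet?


Mask: 255.255.224.0
59.115.244.12 AND mask = 59.115.224.0
59.115.228.2 AND mask = 59.115.224.0
Yes, same subnet (59.115.224.0)


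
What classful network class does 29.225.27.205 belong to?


First octet: 29
Binary: 00011101
0xxxxxxx -> Class A (1-126)
Class A, default mask 255.0.0.0 (/8)


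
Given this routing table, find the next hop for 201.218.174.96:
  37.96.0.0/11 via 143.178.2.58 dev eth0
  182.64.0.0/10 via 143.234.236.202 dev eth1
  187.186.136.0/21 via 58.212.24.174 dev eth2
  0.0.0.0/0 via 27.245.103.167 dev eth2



Longest prefix match for 201.218.174.96:
  /11 37.96.0.0: no
  /10 182.64.0.0: no
  /21 187.186.136.0: no
  /0 0.0.0.0: MATCH
Selected: next-hop 27.245.103.167 via eth2 (matched /0)


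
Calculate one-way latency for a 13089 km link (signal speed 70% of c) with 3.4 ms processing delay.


Speed = 0.7 * 3e5 km/s = 210000 km/s
Propagation delay = 13089 / 210000 = 0.0623 s = 62.3286 ms
Processing delay = 3.4 ms
Total one-way latency = 65.7286 ms


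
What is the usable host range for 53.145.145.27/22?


Network: 53.145.144.0
Broadcast: 53.145.147.255
First usable = network + 1
Last usable = broadcast - 1
Range: 53.145.144.1 to 53.145.147.254


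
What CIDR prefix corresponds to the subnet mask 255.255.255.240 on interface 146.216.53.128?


Binary: 11111111.11111111.11111111.11110000
Count leading 1s
Prefix: /28


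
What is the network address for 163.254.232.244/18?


IP:   10100011.11111110.11101000.11110100
Mask: 11111111.11111111.11000000.00000000
AND operation:
Net:  10100011.11111110.11000000.00000000
Network: 163.254.192.0/18


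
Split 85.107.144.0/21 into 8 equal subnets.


New prefix = 21 + 3 = 24
Each subnet has 256 addresses
  85.107.144.0/24
  85.107.145.0/24
  85.107.146.0/24
  85.107.147.0/24
  85.107.148.0/24
  85.107.149.0/24
  85.107.150.0/24
  85.107.151.0/24
Subnets: 85.107.144.0/24, 85.107.145.0/24, 85.107.146.0/24, 85.107.147.0/24, 85.107.148.0/24, 85.107.149.0/24, 85.107.150.0/24, 85.107.151.0/24


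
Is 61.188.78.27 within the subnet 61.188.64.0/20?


Subnet network: 61.188.64.0
Test IP AND mask: 61.188.64.0
Yes, 61.188.78.27 is in 61.188.64.0/20


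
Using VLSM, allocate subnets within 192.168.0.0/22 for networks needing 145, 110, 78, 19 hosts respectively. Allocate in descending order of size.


145 hosts -> /24 (254 usable): 192.168.0.0/24
110 hosts -> /25 (126 usable): 192.168.1.0/25
78 hosts -> /25 (126 usable): 192.168.1.128/25
19 hosts -> /27 (30 usable): 192.168.2.0/27
Allocation: 192.168.0.0/24 (145 hosts, 254 usable); 192.168.1.0/25 (110 hosts, 126 usable); 192.168.1.128/25 (78 hosts, 126 usable); 192.168.2.0/27 (19 hosts, 30 usable)


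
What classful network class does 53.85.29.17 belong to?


First octet: 53
Binary: 00110101
0xxxxxxx -> Class A (1-126)
Class A, default mask 255.0.0.0 (/8)


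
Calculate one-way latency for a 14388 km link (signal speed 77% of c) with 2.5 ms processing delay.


Speed = 0.77 * 3e5 km/s = 231000 km/s
Propagation delay = 14388 / 231000 = 0.0623 s = 62.2857 ms
Processing delay = 2.5 ms
Total one-way latency = 64.7857 ms


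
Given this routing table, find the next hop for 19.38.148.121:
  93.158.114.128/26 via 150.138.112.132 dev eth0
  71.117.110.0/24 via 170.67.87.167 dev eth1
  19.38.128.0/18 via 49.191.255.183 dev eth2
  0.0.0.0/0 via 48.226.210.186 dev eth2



Longest prefix match for 19.38.148.121:
  /26 93.158.114.128: no
  /24 71.117.110.0: no
  /18 19.38.128.0: MATCH
  /0 0.0.0.0: MATCH
Selected: next-hop 49.191.255.183 via eth2 (matched /18)
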